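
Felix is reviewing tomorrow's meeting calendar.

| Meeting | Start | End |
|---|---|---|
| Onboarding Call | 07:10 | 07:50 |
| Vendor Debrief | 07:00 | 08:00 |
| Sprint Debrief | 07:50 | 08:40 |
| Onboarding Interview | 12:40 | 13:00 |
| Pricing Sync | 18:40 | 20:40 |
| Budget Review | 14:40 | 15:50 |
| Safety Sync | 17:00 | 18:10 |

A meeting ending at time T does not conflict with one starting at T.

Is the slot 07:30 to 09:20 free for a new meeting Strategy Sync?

Vendor Debrief: starts 07:00 before Strategy Sync ends 09:20, and ends 08:00 after Strategy Sync starts 07:30 → overlap.
Onboarding Call: starts 07:10 before Strategy Sync ends 09:20, and ends 07:50 after Strategy Sync starts 07:30 → overlap.
Sprint Debrief: starts 07:50 before Strategy Sync ends 09:20, and ends 08:40 after Strategy Sync starts 07:30 → overlap.
Onboarding Interview: starts 12:40 at or after Strategy Sync ends 09:20 → clear.
Budget Review: starts 14:40 at or after Strategy Sync ends 09:20 → clear.
Safety Sync: starts 17:00 at or after Strategy Sync ends 09:20 → clear.
Pricing Sync: starts 18:40 at or after Strategy Sync ends 09:20 → clear.
Strategy Sync overlaps Vendor Debrief, Onboarding Call, Sprint Debrief.

No — it overlaps Onboarding Call, Sprint Debrief, Vendor Debrief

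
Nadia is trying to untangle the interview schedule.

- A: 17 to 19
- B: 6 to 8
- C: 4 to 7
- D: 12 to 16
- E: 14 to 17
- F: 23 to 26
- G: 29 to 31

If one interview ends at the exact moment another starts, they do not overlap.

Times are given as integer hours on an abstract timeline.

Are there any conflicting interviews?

Sorted by start: C, B, D, E, A, F, G.
B starts before C ends → C and B overlap.
That's a conflict, so the schedule is not conflict-free.

Yes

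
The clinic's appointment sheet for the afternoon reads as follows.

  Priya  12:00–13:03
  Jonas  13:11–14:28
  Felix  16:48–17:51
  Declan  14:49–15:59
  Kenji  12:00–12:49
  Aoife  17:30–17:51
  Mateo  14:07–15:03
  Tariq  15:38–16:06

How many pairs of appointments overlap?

Sorted by start: Priya, Kenji, Jonas, Mateo, Declan, Tariq, Felix, Aoife.
Kenji starts before Priya ends → Priya and Kenji overlap.
Jonas starts after Priya ends, so nothing later overlaps Priya either.
Jonas starts after Kenji ends, so nothing later overlaps Kenji either.
Mateo starts before Jonas ends → Jonas and Mateo overlap.
Declan starts after Jonas ends, so nothing later overlaps Jonas either.
Declan starts before Mateo ends → Mateo and Declan overlap.
Tariq starts after Mateo ends, so nothing later overlaps Mateo either.
Tariq starts before Declan ends → Declan and Tariq overlap.
Felix starts after Declan ends, so nothing later overlaps Declan either.
Felix starts after Tariq ends, so nothing later overlaps Tariq either.
Aoife starts before Felix ends → Felix and Aoife overlap.
Overlapping pairs: Aoife & Felix, Declan & Mateo, Declan & Tariq, Jonas & Mateo, Kenji & Priya — 5 in total.

5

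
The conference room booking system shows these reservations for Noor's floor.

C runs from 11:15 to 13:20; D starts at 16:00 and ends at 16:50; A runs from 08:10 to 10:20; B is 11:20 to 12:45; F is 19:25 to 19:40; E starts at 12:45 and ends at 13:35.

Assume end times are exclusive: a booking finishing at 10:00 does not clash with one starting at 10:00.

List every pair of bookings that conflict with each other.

B & C, C & E

Sorted by start: A, C, B, E, D, F.
C starts after A ends, so nothing later overlaps A either.
B starts before C ends → C and B overlap.
E starts before C ends → C and E overlap.
D starts after C ends, so nothing later overlaps C either.
E starts exactly when B ends (back-to-back, no overlap), so nothing later overlaps B either.
D starts after E ends, so nothing later overlaps E either.
F starts after D ends.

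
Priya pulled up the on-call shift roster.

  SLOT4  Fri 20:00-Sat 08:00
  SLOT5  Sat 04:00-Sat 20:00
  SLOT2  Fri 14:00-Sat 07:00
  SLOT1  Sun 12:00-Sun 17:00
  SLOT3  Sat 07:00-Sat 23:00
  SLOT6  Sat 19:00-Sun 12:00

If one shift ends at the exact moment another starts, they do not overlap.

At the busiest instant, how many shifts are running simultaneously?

Sort all start/end points and keep a running count:
Fri 14:00 start SLOT2 → 1
Fri 20:00 start SLOT4 → 2
Sat 04:00 start SLOT5 → 3
Sat 07:00 end SLOT2 → 2
Sat 07:00 start SLOT3 → 3
Sat 08:00 end SLOT4 → 2
Sat 19:00 start SLOT6 → 3
Sat 20:00 end SLOT5 → 2
Sat 23:00 end SLOT3 → 1
Sun 12:00 end SLOT6 → 0
Sun 12:00 start SLOT1 → 1
Sun 17:00 end SLOT1 → 0
Peak is 3, at Sat 04:00 (SLOT2, SLOT4, SLOT5).

3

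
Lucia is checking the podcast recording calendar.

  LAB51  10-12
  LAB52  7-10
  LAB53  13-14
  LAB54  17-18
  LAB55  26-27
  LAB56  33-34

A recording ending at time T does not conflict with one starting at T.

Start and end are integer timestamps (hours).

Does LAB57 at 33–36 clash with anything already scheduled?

Yes — it overlaps LAB56

LAB52: ends 10 at or before LAB57 starts 33 → clear.
LAB51: ends 12 at or before LAB57 starts 33 → clear.
LAB53: ends 14 at or before LAB57 starts 33 → clear.
LAB54: ends 18 at or before LAB57 starts 33 → clear.
LAB55: ends 27 at or before LAB57 starts 33 → clear.
LAB56: starts 33 before LAB57 ends 36, and ends 34 after LAB57 starts 33 → overlap.
LAB57 overlaps LAB56.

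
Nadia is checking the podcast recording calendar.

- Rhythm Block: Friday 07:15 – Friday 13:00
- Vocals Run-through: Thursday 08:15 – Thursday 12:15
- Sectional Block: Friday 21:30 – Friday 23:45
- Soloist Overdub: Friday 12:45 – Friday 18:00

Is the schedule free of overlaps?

No

Sorted by start: Vocals Run-through, Rhythm Block, Soloist Overdub, Sectional Block.
Rhythm Block starts after Vocals Run-through ends, so Vocals Run-through has no further overlaps.
Soloist Overdub starts before Rhythm Block ends → Rhythm Block and Soloist Overdub overlap.
That's a conflict, so the schedule is not conflict-free.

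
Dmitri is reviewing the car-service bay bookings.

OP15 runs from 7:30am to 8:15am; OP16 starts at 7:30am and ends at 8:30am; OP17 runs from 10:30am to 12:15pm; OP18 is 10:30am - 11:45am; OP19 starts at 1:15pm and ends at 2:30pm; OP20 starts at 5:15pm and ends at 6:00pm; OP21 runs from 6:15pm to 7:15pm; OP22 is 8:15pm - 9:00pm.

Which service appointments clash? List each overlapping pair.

OP15 & OP16, OP17 & OP18

Sorted by start: OP15, OP16, OP17, OP18, OP19, OP20, OP21, OP22.
OP16 starts before OP15 ends → OP15 and OP16 overlap.
OP17 starts after OP15 ends; OP15 is clear from here.
OP17 starts after OP16 ends; OP16 is clear from here.
OP18 starts before OP17 ends → OP17 and OP18 overlap.
OP19 starts after OP17 ends; OP17 is clear from here.
OP19 starts after OP18 ends; OP18 is clear from here.
OP20 starts after OP19 ends; OP19 is clear from here.
OP21 starts after OP20 ends; OP20 is clear from here.
OP22 starts after OP21 ends.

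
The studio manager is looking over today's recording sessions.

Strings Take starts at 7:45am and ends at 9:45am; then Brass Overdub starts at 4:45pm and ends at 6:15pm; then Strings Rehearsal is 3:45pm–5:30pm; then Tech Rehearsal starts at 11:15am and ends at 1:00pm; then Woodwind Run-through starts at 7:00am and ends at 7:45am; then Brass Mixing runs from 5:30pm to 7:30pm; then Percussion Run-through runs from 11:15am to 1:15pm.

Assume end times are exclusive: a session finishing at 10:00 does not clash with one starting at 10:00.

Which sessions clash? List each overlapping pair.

Brass Mixing & Brass Overdub, Brass Overdub & Strings Rehearsal, Percussion Run-through & Tech Rehearsal

Two intervals overlap when each starts before the other ends.
Sorted by start: Woodwind Run-through, Strings Take, Percussion Run-through, Tech Rehearsal, Strings Rehearsal, Brass Overdub, Brass Mixing.
Strings Take starts exactly when Woodwind Run-through ends (back-to-back, no overlap) — done with Woodwind Run-through.
Percussion Run-through starts after Strings Take ends — done with Strings Take.
Tech Rehearsal starts before Percussion Run-through ends → Percussion Run-through and Tech Rehearsal overlap.
Strings Rehearsal starts after Percussion Run-through ends — done with Percussion Run-through.
Strings Rehearsal starts after Tech Rehearsal ends — done with Tech Rehearsal.
Brass Overdub starts before Strings Rehearsal ends → Strings Rehearsal and Brass Overdub overlap.
Brass Mixing starts exactly when Strings Rehearsal ends (back-to-back, no overlap).
Brass Mixing starts before Brass Overdub ends → Brass Overdub and Brass Mixing overlap.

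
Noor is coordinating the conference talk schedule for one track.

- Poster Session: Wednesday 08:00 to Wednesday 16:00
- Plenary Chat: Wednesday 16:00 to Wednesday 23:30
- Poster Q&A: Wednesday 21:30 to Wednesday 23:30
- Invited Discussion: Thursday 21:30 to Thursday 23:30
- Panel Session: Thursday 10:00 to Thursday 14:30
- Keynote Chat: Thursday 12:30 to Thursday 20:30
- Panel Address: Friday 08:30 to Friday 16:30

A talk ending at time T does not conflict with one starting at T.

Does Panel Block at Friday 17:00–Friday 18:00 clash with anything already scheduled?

Poster Session: ends Wednesday 16:00 at or before Panel Block starts Friday 17:00 → clear.
Plenary Chat: ends Wednesday 23:30 at or before Panel Block starts Friday 17:00 → clear.
Poster Q&A: ends Wednesday 23:30 at or before Panel Block starts Friday 17:00 → clear.
Panel Session: ends Thursday 14:30 at or before Panel Block starts Friday 17:00 → clear.
Keynote Chat: ends Thursday 20:30 at or before Panel Block starts Friday 17:00 → clear.
Invited Discussion: ends Thursday 23:30 at or before Panel Block starts Friday 17:00 → clear.
Panel Address: ends Friday 16:30 at or before Panel Block starts Friday 17:00 → clear.

No — it doesn't clash with anything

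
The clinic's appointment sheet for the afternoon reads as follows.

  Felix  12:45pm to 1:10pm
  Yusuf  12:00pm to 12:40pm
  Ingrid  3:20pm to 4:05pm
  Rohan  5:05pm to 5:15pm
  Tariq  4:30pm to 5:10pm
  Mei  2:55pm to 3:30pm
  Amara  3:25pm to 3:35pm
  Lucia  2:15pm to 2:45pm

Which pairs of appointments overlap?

Amara & Ingrid, Amara & Mei, Ingrid & Mei, Rohan & Tariq

Sorted by start: Yusuf, Felix, Lucia, Mei, Ingrid, Amara, Tariq, Rohan.
Felix starts after Yusuf ends, so Yusuf has no further overlaps.
Lucia starts after Felix ends, so Felix has no further overlaps.
Mei starts after Lucia ends, so Lucia has no further overlaps.
Ingrid starts before Mei ends → Mei and Ingrid overlap.
Amara starts before Mei ends → Mei and Amara overlap.
Tariq starts after Mei ends, so Mei has no further overlaps.
Amara starts before Ingrid ends → Ingrid and Amara overlap.
Tariq starts after Ingrid ends, so Ingrid has no further overlaps.
Tariq starts after Amara ends, so Amara has no further overlaps.
Rohan starts before Tariq ends → Tariq and Rohan overlap.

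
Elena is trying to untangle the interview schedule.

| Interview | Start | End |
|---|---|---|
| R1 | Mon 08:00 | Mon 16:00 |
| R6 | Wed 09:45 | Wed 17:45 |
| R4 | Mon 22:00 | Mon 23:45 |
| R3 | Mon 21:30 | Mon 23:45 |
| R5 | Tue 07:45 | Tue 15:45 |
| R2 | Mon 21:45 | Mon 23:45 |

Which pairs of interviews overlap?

R2 & R3, R2 & R4, R3 & R4

Sorted by start: R1, R3, R2, R4, R5, R6.
R3 starts after R1 ends, so nothing later overlaps R1 either.
R2 starts before R3 ends → R3 and R2 overlap.
R4 starts before R3 ends → R3 and R4 overlap.
R5 starts after R3 ends, so nothing later overlaps R3 either.
R4 starts before R2 ends → R2 and R4 overlap.
R5 starts after R2 ends, so nothing later overlaps R2 either.
R5 starts after R4 ends, so nothing later overlaps R4 either.
R6 starts after R5 ends.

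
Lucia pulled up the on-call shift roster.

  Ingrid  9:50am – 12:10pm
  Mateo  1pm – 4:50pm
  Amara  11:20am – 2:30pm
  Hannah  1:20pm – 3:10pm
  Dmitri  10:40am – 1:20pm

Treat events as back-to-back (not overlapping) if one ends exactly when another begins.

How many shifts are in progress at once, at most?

3

Sort all start/end points and keep a running count:
9:50am start Ingrid → 1
10:40am start Dmitri → 2
11:20am start Amara → 3
12:10pm end Ingrid → 2
1pm start Mateo → 3
1:20pm end Dmitri → 2
1:20pm start Hannah → 3
2:30pm end Amara → 2
3:10pm end Hannah → 1
4:50pm end Mateo → 0
Peak is 3, at 11:20am (Amara, Dmitri, Ingrid).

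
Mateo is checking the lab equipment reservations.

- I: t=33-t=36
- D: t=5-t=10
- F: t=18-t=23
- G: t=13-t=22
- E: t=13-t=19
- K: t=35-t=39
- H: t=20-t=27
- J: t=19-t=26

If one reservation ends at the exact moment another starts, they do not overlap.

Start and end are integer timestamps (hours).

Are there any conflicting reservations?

Sorted by start: D, E, G, F, J, H, I, K.
E starts after D ends, so D has no further overlaps.
G starts before E ends → E and G overlap.
That's a conflict, so the schedule is not conflict-free.

Yes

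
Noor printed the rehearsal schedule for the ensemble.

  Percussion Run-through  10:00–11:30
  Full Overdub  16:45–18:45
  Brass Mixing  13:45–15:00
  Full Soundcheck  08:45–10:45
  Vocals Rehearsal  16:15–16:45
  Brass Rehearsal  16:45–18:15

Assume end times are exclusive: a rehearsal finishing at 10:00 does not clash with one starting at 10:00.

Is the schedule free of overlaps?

Two intervals overlap when each starts before the other ends.
Sorted by start: Full Soundcheck, Percussion Run-through, Brass Mixing, Vocals Rehearsal, Full Overdub, Brass Rehearsal.
Percussion Run-through starts before Full Soundcheck ends → Full Soundcheck and Percussion Run-through overlap.
That's a conflict, so the schedule is not conflict-free.

No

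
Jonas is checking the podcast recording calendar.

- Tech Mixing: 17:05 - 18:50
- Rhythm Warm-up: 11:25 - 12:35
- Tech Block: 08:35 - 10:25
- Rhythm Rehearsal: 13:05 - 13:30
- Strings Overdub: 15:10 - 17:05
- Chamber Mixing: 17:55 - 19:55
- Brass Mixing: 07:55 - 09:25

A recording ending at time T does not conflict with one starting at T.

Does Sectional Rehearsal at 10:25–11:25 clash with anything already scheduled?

Brass Mixing: ends 09:25 at or before Sectional Rehearsal starts 10:25 → clear.
Tech Block: ends 10:25 at or before Sectional Rehearsal starts 10:25 → clear.
Rhythm Warm-up: starts 11:25 at or after Sectional Rehearsal ends 11:25 → clear.
Rhythm Rehearsal: starts 13:05 at or after Sectional Rehearsal ends 11:25 → clear.
Strings Overdub: starts 15:10 at or after Sectional Rehearsal ends 11:25 → clear.
Tech Mixing: starts 17:05 at or after Sectional Rehearsal ends 11:25 → clear.
Chamber Mixing: starts 17:55 at or after Sectional Rehearsal ends 11:25 → clear.

No — it doesn't clash with anything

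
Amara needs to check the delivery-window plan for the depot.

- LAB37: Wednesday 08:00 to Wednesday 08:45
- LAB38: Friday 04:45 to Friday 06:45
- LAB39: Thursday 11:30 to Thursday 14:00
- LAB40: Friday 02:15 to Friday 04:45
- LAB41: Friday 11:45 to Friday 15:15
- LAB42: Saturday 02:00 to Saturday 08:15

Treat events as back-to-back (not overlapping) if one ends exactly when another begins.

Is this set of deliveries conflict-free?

Check each pair: they overlap iff neither finishes before the other starts.
Sorted by start: LAB37, LAB39, LAB40, LAB38, LAB41, LAB42.
LAB39 starts after LAB37 ends, so LAB37 has no further overlaps.
LAB40 starts after LAB39 ends, so LAB39 has no further overlaps.
LAB38 starts exactly when LAB40 ends (back-to-back, no overlap), so LAB40 has no further overlaps.
LAB41 starts after LAB38 ends, so LAB38 has no further overlaps.
LAB42 starts after LAB41 ends.
Every pair is clear; the schedule has no overlaps.

Yes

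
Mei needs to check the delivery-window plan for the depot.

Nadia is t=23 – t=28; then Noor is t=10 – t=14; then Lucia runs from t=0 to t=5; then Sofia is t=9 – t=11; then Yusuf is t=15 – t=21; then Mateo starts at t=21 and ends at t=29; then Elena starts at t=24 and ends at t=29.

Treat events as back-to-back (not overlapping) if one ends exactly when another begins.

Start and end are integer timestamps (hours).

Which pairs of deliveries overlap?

Sorted by start: Lucia, Sofia, Noor, Yusuf, Mateo, Nadia, Elena.
Sofia starts after Lucia ends — done with Lucia.
Noor starts before Sofia ends → Sofia and Noor overlap.
Yusuf starts after Sofia ends — done with Sofia.
Yusuf starts after Noor ends — done with Noor.
Mateo starts exactly when Yusuf ends (back-to-back, no overlap) — done with Yusuf.
Nadia starts before Mateo ends → Mateo and Nadia overlap.
Elena starts before Mateo ends → Mateo and Elena overlap.
Elena starts before Nadia ends → Nadia and Elena overlap.

Elena & Mateo, Elena & Nadia, Mateo & Nadia, Noor & Sofia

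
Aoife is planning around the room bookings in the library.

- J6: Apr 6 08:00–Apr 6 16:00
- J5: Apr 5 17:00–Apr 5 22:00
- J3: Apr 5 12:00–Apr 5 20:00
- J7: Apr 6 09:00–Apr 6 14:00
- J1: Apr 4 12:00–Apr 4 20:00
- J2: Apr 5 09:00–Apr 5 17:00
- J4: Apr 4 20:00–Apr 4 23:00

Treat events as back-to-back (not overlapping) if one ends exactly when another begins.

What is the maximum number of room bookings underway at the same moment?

2

Walk through starts and ends in time order (an end at T is processed before a start at T):
Apr 4 12:00 start J1 → 1
Apr 4 20:00 end J1 → 0
Apr 4 20:00 start J4 → 1
Apr 4 23:00 end J4 → 0
Apr 5 09:00 start J2 → 1
Apr 5 12:00 start J3 → 2
Apr 5 17:00 end J2 → 1
Apr 5 17:00 start J5 → 2
Apr 5 20:00 end J3 → 1
Apr 5 22:00 end J5 → 0
Apr 6 08:00 start J6 → 1
Apr 6 09:00 start J7 → 2
Apr 6 14:00 end J7 → 1
Apr 6 16:00 end J6 → 0
Peak is 2, at Apr 5 12:00 (J2, J3).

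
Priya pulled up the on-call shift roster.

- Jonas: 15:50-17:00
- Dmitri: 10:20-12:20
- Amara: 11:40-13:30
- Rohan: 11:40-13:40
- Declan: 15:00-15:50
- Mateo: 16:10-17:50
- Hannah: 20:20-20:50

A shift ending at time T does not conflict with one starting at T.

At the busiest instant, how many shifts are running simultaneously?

Sort all start/end points and keep a running count:
10:20 start Dmitri → 1
11:40 start Amara → 2
11:40 start Rohan → 3
12:20 end Dmitri → 2
13:30 end Amara → 1
13:40 end Rohan → 0
15:00 start Declan → 1
15:50 end Declan → 0
15:50 start Jonas → 1
16:10 start Mateo → 2
17:00 end Jonas → 1
17:50 end Mateo → 0
20:20 start Hannah → 1
20:50 end Hannah → 0
Peak is 3, at 11:40 (Amara, Dmitri, Rohan).

3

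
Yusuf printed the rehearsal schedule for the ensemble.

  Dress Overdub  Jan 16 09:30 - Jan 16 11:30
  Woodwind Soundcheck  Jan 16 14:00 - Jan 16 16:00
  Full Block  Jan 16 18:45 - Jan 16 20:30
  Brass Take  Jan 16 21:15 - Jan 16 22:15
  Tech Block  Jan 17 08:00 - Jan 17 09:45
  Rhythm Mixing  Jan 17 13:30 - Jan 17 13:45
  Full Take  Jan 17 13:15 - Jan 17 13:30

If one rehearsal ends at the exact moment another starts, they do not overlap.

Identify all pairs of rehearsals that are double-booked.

Sorted by start: Dress Overdub, Woodwind Soundcheck, Full Block, Brass Take, Tech Block, Full Take, Rhythm Mixing.
Woodwind Soundcheck starts after Dress Overdub ends — done with Dress Overdub.
Full Block starts after Woodwind Soundcheck ends — done with Woodwind Soundcheck.
Brass Take starts after Full Block ends — done with Full Block.
Tech Block starts after Brass Take ends — done with Brass Take.
Full Take starts after Tech Block ends — done with Tech Block.
Rhythm Mixing starts exactly when Full Take ends (back-to-back, no overlap).

no conflicts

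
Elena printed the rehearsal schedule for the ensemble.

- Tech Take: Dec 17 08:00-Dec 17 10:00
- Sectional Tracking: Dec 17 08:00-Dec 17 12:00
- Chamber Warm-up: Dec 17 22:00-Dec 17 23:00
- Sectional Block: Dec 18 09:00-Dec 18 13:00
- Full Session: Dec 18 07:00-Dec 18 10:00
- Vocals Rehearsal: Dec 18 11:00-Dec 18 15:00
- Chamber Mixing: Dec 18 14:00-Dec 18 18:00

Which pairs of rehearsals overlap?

Two intervals overlap when each starts before the other ends.
Sorted by start: Tech Take, Sectional Tracking, Chamber Warm-up, Full Session, Sectional Block, Vocals Rehearsal, Chamber Mixing.
Sectional Tracking starts before Tech Take ends → Tech Take and Sectional Tracking overlap.
Chamber Warm-up starts after Tech Take ends — done with Tech Take.
Chamber Warm-up starts after Sectional Tracking ends — done with Sectional Tracking.
Full Session starts after Chamber Warm-up ends — done with Chamber Warm-up.
Sectional Block starts before Full Session ends → Full Session and Sectional Block overlap.
Vocals Rehearsal starts after Full Session ends — done with Full Session.
Vocals Rehearsal starts before Sectional Block ends → Sectional Block and Vocals Rehearsal overlap.
Chamber Mixing starts after Sectional Block ends.
Chamber Mixing starts before Vocals Rehearsal ends → Vocals Rehearsal and Chamber Mixing overlap.

Chamber Mixing & Vocals Rehearsal, Full Session & Sectional Block, Sectional Block & Vocals Rehearsal, Sectional Tracking & Tech Take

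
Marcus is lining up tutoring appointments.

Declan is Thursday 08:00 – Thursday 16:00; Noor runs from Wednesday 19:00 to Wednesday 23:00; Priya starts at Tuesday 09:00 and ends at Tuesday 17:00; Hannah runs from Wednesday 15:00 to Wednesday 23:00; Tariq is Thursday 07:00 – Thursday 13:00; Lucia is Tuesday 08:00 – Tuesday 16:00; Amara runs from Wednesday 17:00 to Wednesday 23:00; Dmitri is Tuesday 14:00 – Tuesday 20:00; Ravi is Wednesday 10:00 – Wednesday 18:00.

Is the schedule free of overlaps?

No

Two intervals overlap when each starts before the other ends.
Sorted by start: Lucia, Priya, Dmitri, Ravi, Hannah, Amara, Noor, Tariq, Declan.
Priya starts before Lucia ends → Lucia and Priya overlap.
That's a conflict, so the schedule is not conflict-free.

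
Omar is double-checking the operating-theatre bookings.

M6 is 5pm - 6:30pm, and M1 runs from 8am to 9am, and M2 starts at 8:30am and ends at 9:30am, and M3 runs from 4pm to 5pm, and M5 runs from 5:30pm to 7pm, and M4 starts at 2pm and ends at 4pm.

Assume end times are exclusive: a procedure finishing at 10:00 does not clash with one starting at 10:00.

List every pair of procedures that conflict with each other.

Two intervals overlap when each starts before the other ends.
Sorted by start: M1, M2, M4, M3, M6, M5.
M2 starts before M1 ends → M1 and M2 overlap.
M4 starts after M1 ends; M1 is clear from here.
M4 starts after M2 ends; M2 is clear from here.
M3 starts exactly when M4 ends (back-to-back, no overlap); M4 is clear from here.
M6 starts exactly when M3 ends (back-to-back, no overlap); M3 is clear from here.
M5 starts before M6 ends → M6 and M5 overlap.

M1 & M2, M5 & M6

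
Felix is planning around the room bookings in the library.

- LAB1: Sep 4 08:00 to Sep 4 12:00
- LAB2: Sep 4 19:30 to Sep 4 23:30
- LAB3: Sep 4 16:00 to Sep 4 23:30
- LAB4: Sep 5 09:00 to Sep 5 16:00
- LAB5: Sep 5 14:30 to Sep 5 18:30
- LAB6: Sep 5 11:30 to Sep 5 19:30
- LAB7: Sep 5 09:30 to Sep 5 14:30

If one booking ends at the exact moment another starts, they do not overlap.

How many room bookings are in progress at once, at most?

Sweep the timeline, counting +1 at each start and −1 at each end (ends before starts at a tie):
Sep 4 08:00 start LAB1 → 1
Sep 4 12:00 end LAB1 → 0
Sep 4 16:00 start LAB3 → 1
Sep 4 19:30 start LAB2 → 2
Sep 4 23:30 end LAB2 → 1
Sep 4 23:30 end LAB3 → 0
Sep 5 09:00 start LAB4 → 1
Sep 5 09:30 start LAB7 → 2
Sep 5 11:30 start LAB6 → 3
Sep 5 14:30 end LAB7 → 2
Sep 5 14:30 start LAB5 → 3
Sep 5 16:00 end LAB4 → 2
Sep 5 18:30 end LAB5 → 1
Sep 5 19:30 end LAB6 → 0
Peak is 3, at Sep 5 11:30 (LAB4, LAB6, LAB7).

3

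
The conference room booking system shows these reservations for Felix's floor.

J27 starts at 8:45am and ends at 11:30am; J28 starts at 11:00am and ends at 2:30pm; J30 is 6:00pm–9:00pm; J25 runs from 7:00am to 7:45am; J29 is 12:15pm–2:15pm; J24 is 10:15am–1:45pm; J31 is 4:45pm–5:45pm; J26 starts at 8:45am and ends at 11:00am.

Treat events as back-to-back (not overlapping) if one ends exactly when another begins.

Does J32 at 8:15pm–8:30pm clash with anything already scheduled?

Yes — it overlaps J30

J25: ends 7:45am at or before J32 starts 8:15pm → clear.
J26: ends 11:00am at or before J32 starts 8:15pm → clear.
J27: ends 11:30am at or before J32 starts 8:15pm → clear.
J24: ends 1:45pm at or before J32 starts 8:15pm → clear.
J28: ends 2:30pm at or before J32 starts 8:15pm → clear.
J29: ends 2:15pm at or before J32 starts 8:15pm → clear.
J31: ends 5:45pm at or before J32 starts 8:15pm → clear.
J30: starts 6:00pm before J32 ends 8:30pm, and ends 9:00pm after J32 starts 8:15pm → overlap.
J32 overlaps J30.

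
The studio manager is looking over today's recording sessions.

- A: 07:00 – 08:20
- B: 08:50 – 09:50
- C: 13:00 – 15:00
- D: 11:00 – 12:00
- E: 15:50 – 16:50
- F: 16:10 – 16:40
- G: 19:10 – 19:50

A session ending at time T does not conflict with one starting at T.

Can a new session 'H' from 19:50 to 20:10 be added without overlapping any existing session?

Yes — the slot is free

A: ends 08:20 at or before H starts 19:50 → clear.
B: ends 09:50 at or before H starts 19:50 → clear.
D: ends 12:00 at or before H starts 19:50 → clear.
C: ends 15:00 at or before H starts 19:50 → clear.
E: ends 16:50 at or before H starts 19:50 → clear.
F: ends 16:40 at or before H starts 19:50 → clear.
G: ends 19:50 at or before H starts 19:50 → clear.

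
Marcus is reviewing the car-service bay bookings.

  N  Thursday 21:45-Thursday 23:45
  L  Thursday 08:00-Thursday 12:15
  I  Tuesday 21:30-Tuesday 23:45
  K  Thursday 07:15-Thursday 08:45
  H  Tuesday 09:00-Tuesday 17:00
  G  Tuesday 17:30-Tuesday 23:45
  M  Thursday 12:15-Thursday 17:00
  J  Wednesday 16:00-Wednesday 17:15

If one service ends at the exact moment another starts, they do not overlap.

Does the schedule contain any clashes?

Check each pair: they overlap iff neither finishes before the other starts.
Sorted by start: H, G, I, J, K, L, M, N.
G starts after H ends — done with H.
I starts before G ends → G and I overlap.
That's a conflict, so the schedule is not conflict-free.

Yes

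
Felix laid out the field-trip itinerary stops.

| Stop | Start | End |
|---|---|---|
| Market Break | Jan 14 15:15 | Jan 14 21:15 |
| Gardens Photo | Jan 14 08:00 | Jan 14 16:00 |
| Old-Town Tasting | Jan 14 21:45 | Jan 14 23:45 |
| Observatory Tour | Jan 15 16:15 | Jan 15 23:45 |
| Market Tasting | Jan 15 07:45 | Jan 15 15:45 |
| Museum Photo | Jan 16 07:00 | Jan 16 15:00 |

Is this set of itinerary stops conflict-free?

No

Sorted by start: Gardens Photo, Market Break, Old-Town Tasting, Market Tasting, Observatory Tour, Museum Photo.
Market Break starts before Gardens Photo ends → Gardens Photo and Market Break overlap.
That's a conflict, so the schedule is not conflict-free.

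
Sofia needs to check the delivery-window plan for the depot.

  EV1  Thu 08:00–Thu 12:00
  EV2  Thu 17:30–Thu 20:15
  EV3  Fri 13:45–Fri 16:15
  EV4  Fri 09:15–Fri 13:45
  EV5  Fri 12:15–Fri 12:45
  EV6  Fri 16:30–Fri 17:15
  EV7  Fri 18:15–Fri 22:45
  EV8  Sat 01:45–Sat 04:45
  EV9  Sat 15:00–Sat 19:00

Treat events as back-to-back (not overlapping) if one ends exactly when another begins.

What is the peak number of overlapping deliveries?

Sort all start/end points and keep a running count:
Thu 08:00 start EV1 → 1
Thu 12:00 end EV1 → 0
Thu 17:30 start EV2 → 1
Thu 20:15 end EV2 → 0
Fri 09:15 start EV4 → 1
Fri 12:15 start EV5 → 2
Fri 12:45 end EV5 → 1
Fri 13:45 end EV4 → 0
Fri 13:45 start EV3 → 1
Fri 16:15 end EV3 → 0
Fri 16:30 start EV6 → 1
Fri 17:15 end EV6 → 0
Fri 18:15 start EV7 → 1
Fri 22:45 end EV7 → 0
Sat 01:45 start EV8 → 1
Sat 04:45 end EV8 → 0
Sat 15:00 start EV9 → 1
Sat 19:00 end EV9 → 0
Peak is 2, at Fri 12:15 (EV4, EV5).

2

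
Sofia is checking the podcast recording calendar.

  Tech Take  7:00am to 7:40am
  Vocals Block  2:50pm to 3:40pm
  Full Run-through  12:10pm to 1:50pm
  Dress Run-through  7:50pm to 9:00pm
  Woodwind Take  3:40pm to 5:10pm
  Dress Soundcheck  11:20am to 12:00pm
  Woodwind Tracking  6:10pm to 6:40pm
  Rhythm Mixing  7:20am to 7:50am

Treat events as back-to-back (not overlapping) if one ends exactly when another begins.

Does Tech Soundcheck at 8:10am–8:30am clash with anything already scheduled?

Tech Take: ends 7:40am at or before Tech Soundcheck starts 8:10am → clear.
Rhythm Mixing: ends 7:50am at or before Tech Soundcheck starts 8:10am → clear.
Dress Soundcheck: starts 11:20am at or after Tech Soundcheck ends 8:30am → clear.
Full Run-through: starts 12:10pm at or after Tech Soundcheck ends 8:30am → clear.
Vocals Block: starts 2:50pm at or after Tech Soundcheck ends 8:30am → clear.
Woodwind Take: starts 3:40pm at or after Tech Soundcheck ends 8:30am → clear.
Woodwind Tracking: starts 6:10pm at or after Tech Soundcheck ends 8:30am → clear.
Dress Run-through: starts 7:50pm at or after Tech Soundcheck ends 8:30am → clear.

No — it doesn't clash with anything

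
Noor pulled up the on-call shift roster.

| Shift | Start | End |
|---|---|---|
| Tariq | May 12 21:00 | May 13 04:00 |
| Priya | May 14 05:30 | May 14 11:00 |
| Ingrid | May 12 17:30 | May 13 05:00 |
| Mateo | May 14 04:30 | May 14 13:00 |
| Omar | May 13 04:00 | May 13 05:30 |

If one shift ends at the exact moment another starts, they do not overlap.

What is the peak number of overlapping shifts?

2

Walk through starts and ends in time order (an end at T is processed before a start at T):
May 12 17:30 start Ingrid → 1
May 12 21:00 start Tariq → 2
May 13 04:00 end Tariq → 1
May 13 04:00 start Omar → 2
May 13 05:00 end Ingrid → 1
May 13 05:30 end Omar → 0
May 14 04:30 start Mateo → 1
May 14 05:30 start Priya → 2
May 14 11:00 end Priya → 1
May 14 13:00 end Mateo → 0
Peak is 2, at May 12 21:00 (Ingrid, Tariq).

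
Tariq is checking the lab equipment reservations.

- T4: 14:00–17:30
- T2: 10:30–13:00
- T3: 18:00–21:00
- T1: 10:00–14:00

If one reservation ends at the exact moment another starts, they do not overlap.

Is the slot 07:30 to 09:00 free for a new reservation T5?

Yes — the slot is free

T1: starts 10:00 at or after T5 ends 09:00 → clear.
T2: starts 10:30 at or after T5 ends 09:00 → clear.
T4: starts 14:00 at or after T5 ends 09:00 → clear.
T3: starts 18:00 at or after T5 ends 09:00 → clear.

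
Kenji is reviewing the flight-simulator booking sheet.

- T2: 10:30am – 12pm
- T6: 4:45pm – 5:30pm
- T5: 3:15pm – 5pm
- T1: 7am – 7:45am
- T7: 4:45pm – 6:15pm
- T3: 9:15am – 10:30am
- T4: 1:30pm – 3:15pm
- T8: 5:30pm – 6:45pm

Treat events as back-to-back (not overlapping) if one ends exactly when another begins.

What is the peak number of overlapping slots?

Sort all start/end points and keep a running count:
7am start T1 → 1
7:45am end T1 → 0
9:15am start T3 → 1
10:30am end T3 → 0
10:30am start T2 → 1
12pm end T2 → 0
1:30pm start T4 → 1
3:15pm end T4 → 0
3:15pm start T5 → 1
4:45pm start T6 → 2
4:45pm start T7 → 3
5pm end T5 → 2
5:30pm end T6 → 1
5:30pm start T8 → 2
6:15pm end T7 → 1
6:45pm end T8 → 0
Peak is 3, at 4:45pm (T5, T6, T7).

3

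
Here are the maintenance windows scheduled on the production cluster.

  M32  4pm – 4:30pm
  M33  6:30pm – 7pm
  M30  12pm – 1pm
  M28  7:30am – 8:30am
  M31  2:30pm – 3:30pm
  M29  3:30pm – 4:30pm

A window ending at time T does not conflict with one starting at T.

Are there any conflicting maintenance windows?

Sorted by start: M28, M30, M31, M29, M32, M33.
M30 starts after M28 ends, so nothing later overlaps M28 either.
M31 starts after M30 ends, so nothing later overlaps M30 either.
M29 starts exactly when M31 ends (back-to-back, no overlap), so nothing later overlaps M31 either.
M32 starts before M29 ends → M29 and M32 overlap.
That's a conflict, so the schedule is not conflict-free.

Yes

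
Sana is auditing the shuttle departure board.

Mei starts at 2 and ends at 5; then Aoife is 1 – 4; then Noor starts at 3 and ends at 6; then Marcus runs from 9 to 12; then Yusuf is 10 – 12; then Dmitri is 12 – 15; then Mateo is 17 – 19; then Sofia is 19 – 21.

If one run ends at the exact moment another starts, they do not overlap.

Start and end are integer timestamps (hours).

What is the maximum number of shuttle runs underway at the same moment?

3

Sort all start/end points and keep a running count:
1 start Aoife → 1
2 start Mei → 2
3 start Noor → 3
4 end Aoife → 2
5 end Mei → 1
6 end Noor → 0
9 start Marcus → 1
10 start Yusuf → 2
12 end Marcus → 1
12 end Yusuf → 0
12 start Dmitri → 1
15 end Dmitri → 0
17 start Mateo → 1
19 end Mateo → 0
19 start Sofia → 1
21 end Sofia → 0
Peak is 3, at 3 (Aoife, Mei, Noor).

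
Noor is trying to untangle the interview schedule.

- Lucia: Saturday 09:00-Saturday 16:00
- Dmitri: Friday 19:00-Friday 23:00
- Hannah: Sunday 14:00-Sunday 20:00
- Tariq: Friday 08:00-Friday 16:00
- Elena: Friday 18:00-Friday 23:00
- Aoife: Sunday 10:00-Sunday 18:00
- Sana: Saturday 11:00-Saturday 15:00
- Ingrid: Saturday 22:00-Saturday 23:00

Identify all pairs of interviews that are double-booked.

Aoife & Hannah, Dmitri & Elena, Lucia & Sana

Check each pair: they overlap iff neither finishes before the other starts.
Sorted by start: Tariq, Elena, Dmitri, Lucia, Sana, Ingrid, Aoife, Hannah.
Elena starts after Tariq ends; Tariq is clear from here.
Dmitri starts before Elena ends → Elena and Dmitri overlap.
Lucia starts after Elena ends; Elena is clear from here.
Lucia starts after Dmitri ends; Dmitri is clear from here.
Sana starts before Lucia ends → Lucia and Sana overlap.
Ingrid starts after Lucia ends; Lucia is clear from here.
Ingrid starts after Sana ends; Sana is clear from here.
Aoife starts after Ingrid ends; Ingrid is clear from here.
Hannah starts before Aoife ends → Aoife and Hannah overlap.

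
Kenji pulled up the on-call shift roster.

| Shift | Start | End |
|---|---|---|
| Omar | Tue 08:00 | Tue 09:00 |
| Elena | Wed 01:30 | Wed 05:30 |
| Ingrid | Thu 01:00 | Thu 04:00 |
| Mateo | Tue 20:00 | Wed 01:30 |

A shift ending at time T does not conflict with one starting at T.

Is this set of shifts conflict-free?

Yes

Two intervals overlap when each starts before the other ends.
Sorted by start: Omar, Mateo, Elena, Ingrid.
Mateo starts after Omar ends — done with Omar.
Elena starts exactly when Mateo ends (back-to-back, no overlap) — done with Mateo.
Ingrid starts after Elena ends.
Every pair is clear; the schedule has no overlaps.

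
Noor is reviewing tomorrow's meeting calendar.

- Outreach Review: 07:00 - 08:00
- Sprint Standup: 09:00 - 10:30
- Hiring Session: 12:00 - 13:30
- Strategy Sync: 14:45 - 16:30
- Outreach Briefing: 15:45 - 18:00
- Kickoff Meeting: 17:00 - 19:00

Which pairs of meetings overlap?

Sorted by start: Outreach Review, Sprint Standup, Hiring Session, Strategy Sync, Outreach Briefing, Kickoff Meeting.
Sprint Standup starts after Outreach Review ends — done with Outreach Review.
Hiring Session starts after Sprint Standup ends — done with Sprint Standup.
Strategy Sync starts after Hiring Session ends — done with Hiring Session.
Outreach Briefing starts before Strategy Sync ends → Strategy Sync and Outreach Briefing overlap.
Kickoff Meeting starts after Strategy Sync ends.
Kickoff Meeting starts before Outreach Briefing ends → Outreach Briefing and Kickoff Meeting overlap.

Kickoff Meeting & Outreach Briefing, Outreach Briefing & Strategy Sync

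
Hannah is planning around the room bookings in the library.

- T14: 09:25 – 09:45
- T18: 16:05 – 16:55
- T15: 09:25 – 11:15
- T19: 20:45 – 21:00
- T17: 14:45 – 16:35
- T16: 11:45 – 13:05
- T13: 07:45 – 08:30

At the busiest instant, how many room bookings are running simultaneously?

2

Walk through starts and ends in time order (an end at T is processed before a start at T):
07:45 start T13 → 1
08:30 end T13 → 0
09:25 start T14 → 1
09:25 start T15 → 2
09:45 end T14 → 1
11:15 end T15 → 0
11:45 start T16 → 1
13:05 end T16 → 0
14:45 start T17 → 1
16:05 start T18 → 2
16:35 end T17 → 1
16:55 end T18 → 0
20:45 start T19 → 1
21:00 end T19 → 0
Peak is 2, at 09:25 (T14, T15).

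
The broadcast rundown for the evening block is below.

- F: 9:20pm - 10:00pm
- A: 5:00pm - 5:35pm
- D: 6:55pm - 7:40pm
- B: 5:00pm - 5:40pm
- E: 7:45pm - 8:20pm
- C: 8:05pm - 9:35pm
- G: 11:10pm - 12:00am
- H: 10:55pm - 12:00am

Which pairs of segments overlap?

A & B, C & E, C & F, G & H

Sorted by start: A, B, D, E, C, F, H, G.
B starts before A ends → A and B overlap.
D starts after A ends, so A has no further overlaps.
D starts after B ends, so B has no further overlaps.
E starts after D ends, so D has no further overlaps.
C starts before E ends → E and C overlap.
F starts after E ends, so E has no further overlaps.
F starts before C ends → C and F overlap.
H starts after C ends, so C has no further overlaps.
H starts after F ends, so F has no further overlaps.
G starts before H ends → H and G overlap.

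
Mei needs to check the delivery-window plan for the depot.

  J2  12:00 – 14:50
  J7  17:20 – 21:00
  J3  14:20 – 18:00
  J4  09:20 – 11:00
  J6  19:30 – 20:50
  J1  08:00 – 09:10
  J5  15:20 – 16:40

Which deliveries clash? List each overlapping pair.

J2 & J3, J3 & J5, J3 & J7, J6 & J7

Sorted by start: J1, J4, J2, J3, J5, J7, J6.
J4 starts after J1 ends — done with J1.
J2 starts after J4 ends — done with J4.
J3 starts before J2 ends → J2 and J3 overlap.
J5 starts after J2 ends — done with J2.
J5 starts before J3 ends → J3 and J5 overlap.
J7 starts before J3 ends → J3 and J7 overlap.
J6 starts after J3 ends.
J7 starts after J5 ends — done with J5.
J6 starts before J7 ends → J7 and J6 overlap.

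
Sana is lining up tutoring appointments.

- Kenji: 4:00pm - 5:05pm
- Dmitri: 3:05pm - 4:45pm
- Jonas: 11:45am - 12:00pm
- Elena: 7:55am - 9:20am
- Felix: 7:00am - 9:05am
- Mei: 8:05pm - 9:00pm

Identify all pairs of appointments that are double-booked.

Sorted by start: Felix, Elena, Jonas, Dmitri, Kenji, Mei.
Elena starts before Felix ends → Felix and Elena overlap.
Jonas starts after Felix ends, so Felix has no further overlaps.
Jonas starts after Elena ends, so Elena has no further overlaps.
Dmitri starts after Jonas ends, so Jonas has no further overlaps.
Kenji starts before Dmitri ends → Dmitri and Kenji overlap.
Mei starts after Dmitri ends.
Mei starts after Kenji ends.

Dmitri & Kenji, Elena & Felix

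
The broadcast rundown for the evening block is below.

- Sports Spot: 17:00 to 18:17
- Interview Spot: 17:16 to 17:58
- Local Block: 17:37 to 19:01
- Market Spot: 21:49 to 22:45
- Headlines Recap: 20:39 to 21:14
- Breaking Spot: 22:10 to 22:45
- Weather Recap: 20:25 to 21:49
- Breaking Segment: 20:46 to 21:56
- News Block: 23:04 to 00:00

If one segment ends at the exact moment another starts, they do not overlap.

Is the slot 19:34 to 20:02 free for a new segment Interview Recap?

Sports Spot: ends 18:17 at or before Interview Recap starts 19:34 → clear.
Interview Spot: ends 17:58 at or before Interview Recap starts 19:34 → clear.
Local Block: ends 19:01 at or before Interview Recap starts 19:34 → clear.
Weather Recap: starts 20:25 at or after Interview Recap ends 20:02 → clear.
Headlines Recap: starts 20:39 at or after Interview Recap ends 20:02 → clear.
Breaking Segment: starts 20:46 at or after Interview Recap ends 20:02 → clear.
Market Spot: starts 21:49 at or after Interview Recap ends 20:02 → clear.
Breaking Spot: starts 22:10 at or after Interview Recap ends 20:02 → clear.
News Block: starts 23:04 at or after Interview Recap ends 20:02 → clear.

Yes — the slot is free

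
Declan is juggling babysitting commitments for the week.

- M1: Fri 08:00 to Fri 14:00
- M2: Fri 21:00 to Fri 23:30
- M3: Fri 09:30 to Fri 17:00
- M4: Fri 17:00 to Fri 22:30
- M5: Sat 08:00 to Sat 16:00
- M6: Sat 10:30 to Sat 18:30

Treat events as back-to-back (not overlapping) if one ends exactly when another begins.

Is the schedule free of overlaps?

No

Sorted by start: M1, M3, M4, M2, M5, M6.
M3 starts before M1 ends → M1 and M3 overlap.
That's a conflict, so the schedule is not conflict-free.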